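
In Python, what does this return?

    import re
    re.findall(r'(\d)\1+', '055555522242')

After group 1 captures some text, `\1` only succeeds where that same text appears again.
Matches: at [1:7] match '555555', group 1 = '5'; at [7:10] match '222', group 1 = '2'.
Because there's exactly one group, `findall` drops the full match and keeps group 1 from each hit.

['5', '2']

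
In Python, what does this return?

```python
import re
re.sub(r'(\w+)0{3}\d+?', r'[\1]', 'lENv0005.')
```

The replacement refers to a captured group, so each match is rewritten using its own captured text.

'[lENv].'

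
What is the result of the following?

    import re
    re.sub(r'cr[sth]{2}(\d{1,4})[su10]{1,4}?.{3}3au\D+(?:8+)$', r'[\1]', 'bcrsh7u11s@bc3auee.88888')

'b[7]'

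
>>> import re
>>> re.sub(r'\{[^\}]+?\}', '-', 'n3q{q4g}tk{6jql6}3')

Matches: at [3:8] → '{q4g}'; at [10:17] → '{6jql6}'.
Every occurrence is swapped for '-'.

'n3q-tk-3'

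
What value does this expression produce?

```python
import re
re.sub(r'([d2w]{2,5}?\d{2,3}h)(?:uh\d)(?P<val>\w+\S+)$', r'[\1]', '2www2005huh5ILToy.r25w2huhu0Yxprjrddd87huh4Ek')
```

'[2www2005h]'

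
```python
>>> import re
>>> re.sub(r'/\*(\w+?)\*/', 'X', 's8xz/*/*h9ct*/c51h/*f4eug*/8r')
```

's8xz/*Xc51hX8r'

Matches: at [6:14] → '/*h9ct*/'; at [18:27] → '/*f4eug*/'.
Every occurrence is swapped for 'X'.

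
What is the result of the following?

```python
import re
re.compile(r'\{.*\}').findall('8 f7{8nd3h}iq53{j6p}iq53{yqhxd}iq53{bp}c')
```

['{8nd3h}iq53{j6p}iq53{yqhxd}iq53{bp}']

No capturing groups, so `findall` returns the 1 full match string.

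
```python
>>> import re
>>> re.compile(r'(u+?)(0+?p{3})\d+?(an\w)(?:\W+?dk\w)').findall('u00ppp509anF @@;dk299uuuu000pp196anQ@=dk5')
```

The pattern matches one or more of a literal 'u' (lazy) (captured); then one or more of a literal '0' (lazy), then exactly 3 of the literal 'p' (captured); then one or more of a digit (lazy); then the literal 'an', then a word character (captured); then one or more of a non-word character (lazy), then the literal 'dk', then a word character (non-capturing group).
Matches: at [0:19] match 'u00ppp509anF @@;dk2', groups = ('u', '00ppp', 'anF').
3 groups means the one result is a tuple of 3 captured strings — 1 here.

[('u', '00ppp', 'anF')]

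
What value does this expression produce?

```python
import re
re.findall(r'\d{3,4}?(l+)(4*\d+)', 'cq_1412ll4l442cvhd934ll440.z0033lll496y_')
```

[('ll', '4'), ('ll', '440'), ('lll', '496')]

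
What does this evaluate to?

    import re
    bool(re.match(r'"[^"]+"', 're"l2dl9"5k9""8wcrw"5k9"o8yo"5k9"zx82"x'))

`re.match` won't scan ahead — the pattern has to work from the very first character.
Here position 0 doesn't satisfy it, so the call returns None, and `bool(None)` is False.

False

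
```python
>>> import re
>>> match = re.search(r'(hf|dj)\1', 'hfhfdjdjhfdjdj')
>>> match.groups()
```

('hf',)

The match spans [0:4] → 'hfhf'.
Captured: group 1 = 'hf'.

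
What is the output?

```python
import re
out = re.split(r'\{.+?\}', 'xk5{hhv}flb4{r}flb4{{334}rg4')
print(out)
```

Splitting on the pattern gives 4 pieces.

['xk5', 'flb4', 'flb4', 'rg4']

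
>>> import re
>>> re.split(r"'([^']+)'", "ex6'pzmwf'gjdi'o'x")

Matches to split on: at [3:10] → "'pzmwf'"; at [14:17] → "'o'".
Because the pattern has a capturing group, `split` also inserts each captured text between the pieces.

['ex6', 'pzmwf', 'gjdi', 'o', 'x']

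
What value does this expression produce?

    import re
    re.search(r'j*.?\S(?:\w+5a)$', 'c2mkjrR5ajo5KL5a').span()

(0, 16)

The pattern matches zero or more of the literal 'j', then optionally any character, then a non-whitespace character; then one or more of a word character, then the literal '5a' (non-capturing group); then anchored at the end.
`search` walks the string left to right and returns the first match it finds.
The match spans [0:16] → 'c2mkjrR5ajo5KL5a'.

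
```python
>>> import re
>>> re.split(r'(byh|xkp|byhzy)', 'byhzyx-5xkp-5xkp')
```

['', 'byh', 'zyx-5', 'xkp', '-5', 'xkp', '']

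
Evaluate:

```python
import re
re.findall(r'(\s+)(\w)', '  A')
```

Pattern: one or more of whitespace (captured); then a word character (captured).
Matches: at [0:3] match '  A', groups = ('  ', 'A').
2 groups means the one result is a tuple of 2 captured strings — 1 here.

[('  ', 'A')]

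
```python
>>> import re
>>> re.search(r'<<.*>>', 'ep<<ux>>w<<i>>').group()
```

'<<ux>>w<<i>>'

The match spans [2:14] → '<<ux>>w<<i>>'.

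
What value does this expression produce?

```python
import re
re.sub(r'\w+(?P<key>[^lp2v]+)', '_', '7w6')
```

'_'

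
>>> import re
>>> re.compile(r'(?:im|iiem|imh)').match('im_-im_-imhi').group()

'im'

With `match`, the pattern is implicitly anchored at the beginning.
The match spans [0:2] → 'im'.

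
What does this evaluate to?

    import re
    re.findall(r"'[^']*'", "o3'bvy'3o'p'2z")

Scanning left to right: at [2:7] → "'bvy'"; at [9:12] → "'p'".
Since nothing is captured, `findall` lists the 2 matched substrings directly.

["'bvy'", "'p'"]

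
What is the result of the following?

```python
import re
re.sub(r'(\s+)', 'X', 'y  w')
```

'yXw'

The pattern matches one or more of whitespace (captured).
Matches: at [1:3] → '  '.
Each match is replaced by 'X'.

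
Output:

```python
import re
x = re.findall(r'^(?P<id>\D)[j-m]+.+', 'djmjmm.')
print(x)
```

This matches anchored at the start of the string; then a non-digit (captured as 'id'); then one or more of a character in [j-m], then one or more of any character.
Matches: at [0:7] match 'djmjmm.', group 1 = 'd'.
Because there's exactly one group, `findall` drops the full match and keeps group 1 from the one hit.

['d']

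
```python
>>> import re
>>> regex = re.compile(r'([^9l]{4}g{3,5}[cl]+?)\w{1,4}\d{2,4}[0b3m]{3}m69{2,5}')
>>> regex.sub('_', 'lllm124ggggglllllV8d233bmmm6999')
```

'lll_'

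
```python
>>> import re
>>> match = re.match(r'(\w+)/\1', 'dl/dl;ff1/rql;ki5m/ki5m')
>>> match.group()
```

`\1` has to match the exact text group 1 already captured.
`re.match` won't scan ahead — the pattern has to work from the very first character.
The match spans [0:5] → 'dl/dl'.
Captured: group 1 = 'dl'.

'dl/dl'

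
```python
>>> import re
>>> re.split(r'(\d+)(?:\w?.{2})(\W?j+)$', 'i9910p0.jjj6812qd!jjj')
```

['i9910p0.jjj', '6812', 'jjj', '']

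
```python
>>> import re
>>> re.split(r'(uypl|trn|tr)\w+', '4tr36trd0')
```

['4', 'tr', '']

Matches to split on: at [1:9] → 'tr36trd0'.
Because the pattern has a capturing group, `split` also inserts each captured text between the pieces.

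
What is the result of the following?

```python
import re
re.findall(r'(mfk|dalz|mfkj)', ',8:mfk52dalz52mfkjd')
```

['mfk', 'dalz', 'mfk']

Alternation tries branches left to right and keeps the first one that lets the overall match succeed at that position.
With a single group, `findall` returns only what that group captured — 3 items.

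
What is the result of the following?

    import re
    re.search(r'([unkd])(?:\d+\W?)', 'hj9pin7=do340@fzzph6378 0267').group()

The pattern matches one of [unkd] (captured); then one or more of a digit, then optionally a non-word character (non-capturing group).
`search` walks the string left to right and returns the first match it finds.
The match spans [5:8] → 'n7='.
Captured: group 1 = 'n'.

'n7='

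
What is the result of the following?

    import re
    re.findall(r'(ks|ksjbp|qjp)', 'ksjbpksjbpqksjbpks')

['ks', 'ks', 'ks', 'ks']

Alternation isn't longest-match — the leftmost alternative that fits at this position is chosen.
Matches: at [0:2] match 'ks', group 1 = 'ks'; at [5:7] match 'ks', group 1 = 'ks'; at [11:13] match 'ks', group 1 = 'ks'; at [16:18] match 'ks', group 1 = 'ks'.
`findall` collects group 1 from each match (4 total).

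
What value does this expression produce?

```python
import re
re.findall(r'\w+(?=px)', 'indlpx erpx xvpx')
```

['indl', 'er', 'xv']

Lookahead/lookbehind check context without consuming it, so the matched span excludes the asserted characters.
Scanning left to right: at [0:4] → 'indl'; at [7:9] → 'er'; at [12:14] → 'xv'.
`findall` yields the raw match text (3 of them) because the pattern has no groups.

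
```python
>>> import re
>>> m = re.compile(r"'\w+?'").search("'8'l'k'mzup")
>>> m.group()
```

"'8'"

The match spans [0:3] → "'8'".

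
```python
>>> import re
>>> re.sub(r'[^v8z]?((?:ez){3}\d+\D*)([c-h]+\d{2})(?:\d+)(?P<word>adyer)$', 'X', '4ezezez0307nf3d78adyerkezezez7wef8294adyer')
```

'4ezezez0307nf3d78adyerX'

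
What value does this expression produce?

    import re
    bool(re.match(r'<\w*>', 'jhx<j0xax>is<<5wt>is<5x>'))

False

`match` is anchored at position 0; if the pattern doesn't fit there, it returns None.
Here the pattern fails at index 0, so the call returns None, and `bool(None)` is False.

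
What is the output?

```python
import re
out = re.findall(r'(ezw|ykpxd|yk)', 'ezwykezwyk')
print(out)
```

With a single group, `findall` returns only what that group captured — 4 items.

['ezw', 'yk', 'ezw', 'yk']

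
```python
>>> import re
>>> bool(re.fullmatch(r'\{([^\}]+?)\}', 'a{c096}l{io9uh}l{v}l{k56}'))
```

False

`re.fullmatch` requires the pattern to consume the entire string.
Here there's no way to consume every character, so the call returns None, and `bool(None)` is False.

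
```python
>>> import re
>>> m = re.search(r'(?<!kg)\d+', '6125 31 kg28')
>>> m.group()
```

A negative assertion filters positions out without eating any characters.
The match spans [0:4] → '6125'.

'6125'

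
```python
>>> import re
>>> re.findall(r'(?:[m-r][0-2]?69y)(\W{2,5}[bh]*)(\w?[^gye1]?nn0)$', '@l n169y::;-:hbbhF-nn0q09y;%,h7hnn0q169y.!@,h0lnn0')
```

[('.!@,h', '0lnn0')]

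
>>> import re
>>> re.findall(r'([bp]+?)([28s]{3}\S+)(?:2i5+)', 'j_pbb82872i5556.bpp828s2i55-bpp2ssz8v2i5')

Pattern: one or more of one of [bp] (lazy) (captured); then exactly 3 of one of [28s], then one or more of a non-whitespace character (captured); then the literal '2i', then one or more of the literal '5' (non-capturing group).
Scanning left to right: at [2:40] match 'pbb82872i5556.bpp828s2i55-bpp2ssz8v2i5', groups = ('pbb', '82872i5556.bpp828s2i55-bpp2ssz8v').
Multiple groups make `findall` return tuples — one 2-tuple for the one match.

[('pbb', '82872i5556.bpp828s2i55-bpp2ssz8v')]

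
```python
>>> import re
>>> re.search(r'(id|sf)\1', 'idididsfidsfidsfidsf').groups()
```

The backreference `\1` re-matches whatever the first group consumed, character for character.
`re.search` tries every starting position until one works.
The match spans [0:4] → 'idid'.
Captured: group 1 = 'id'.

('id',)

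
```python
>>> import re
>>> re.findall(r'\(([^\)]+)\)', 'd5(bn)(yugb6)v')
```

Matches: at [2:6] match '(bn)', group 1 = 'bn'; at [6:13] match '(yugb6)', group 1 = 'yugb6'.
One capturing group, so `findall` returns just the captured substring from each match — 2 in all.

['bn', 'yugb6']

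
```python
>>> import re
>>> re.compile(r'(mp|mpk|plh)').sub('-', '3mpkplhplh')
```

'3-k--'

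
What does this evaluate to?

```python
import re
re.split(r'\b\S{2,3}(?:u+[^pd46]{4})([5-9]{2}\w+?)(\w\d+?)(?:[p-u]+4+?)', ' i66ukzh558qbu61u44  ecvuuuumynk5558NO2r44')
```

[' ', '58qb', 'u61', '4  ', '5558N', 'O2', '4']

Pattern: a word boundary (`\b`, zero-width); then 2 to 3 of a non-whitespace character; then one or more of the literal 'u', then exactly 4 of any character except [pd46] (non-capturing group); then exactly 2 of a character in [5-9], then one or more of a word character (lazy) (captured); then a word character, then one or more of a digit (lazy) (captured); then one or more of a character in [p-u], then one or more of a literal '4' (lazy) (non-capturing group).
Because the quantifier is non-greedy, it stops expanding at the earliest point where the rest of the pattern can succeed.
Matches to split on: at [1:18] → 'i66ukzh558qbu61u4'; at [21:41] → 'ecvuuuumynk5558NO2r4'.
`re.split` interleaves the captured-group text with the surrounding fragments.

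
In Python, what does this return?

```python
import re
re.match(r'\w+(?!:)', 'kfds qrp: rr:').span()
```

(0, 4)

`re.match` only tries the pattern at the start of the string.
The match spans [0:4] → 'kfds'.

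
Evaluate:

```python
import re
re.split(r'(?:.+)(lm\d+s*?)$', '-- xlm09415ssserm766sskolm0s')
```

['', 'lm0s', '']

This matches one or more of any character (non-capturing group); then the literal 'lm', then one or more of a digit, then zero or more of the literal 's' (lazy) (captured); then anchored at the end.
Matches to split on: at [0:28] → '-- xlm09415ssserm766sskolm0s'.
`re.split` interleaves the captured-group text with the surrounding fragments.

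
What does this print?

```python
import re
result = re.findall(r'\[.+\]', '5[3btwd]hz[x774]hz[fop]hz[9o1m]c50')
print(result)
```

['[3btwd]hz[x774]hz[fop]hz[9o1m]']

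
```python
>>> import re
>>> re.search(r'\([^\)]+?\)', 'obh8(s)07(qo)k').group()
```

'(s)'

Unlike `match`, `search` isn't anchored — it looks for the pattern anywhere in the string.
The match spans [4:7] → '(s)'.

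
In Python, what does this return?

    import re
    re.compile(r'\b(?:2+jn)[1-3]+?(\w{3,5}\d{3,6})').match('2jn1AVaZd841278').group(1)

'AVaZd841278'

Pattern: a word boundary (`\b`, zero-width); then one or more of the literal '2', then the literal 'jn' (non-capturing group); then one or more of a character in [1-3] (lazy); then 3 to 5 of a word character, then 3 to 6 of a digit (captured).
`re.match` only tries the pattern at the start of the string.
The match spans [0:15] → '2jn1AVaZd841278'.
Captured: group 1 = 'AVaZd841278'.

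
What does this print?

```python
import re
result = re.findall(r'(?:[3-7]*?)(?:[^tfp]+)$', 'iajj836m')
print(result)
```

The pattern matches zero or more of a character in [3-7] (lazy) (non-capturing group); then one or more of any character except [tfp] (non-capturing group); then anchored at the end.
Scanning left to right: at [0:8] → 'iajj836m'.
With no groups in the pattern, `findall` gives back each whole match — 1 here.

['iajj836m']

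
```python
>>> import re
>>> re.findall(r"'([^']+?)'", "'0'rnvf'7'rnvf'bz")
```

['0', '7']

Matches: at [0:3] match "'0'", group 1 = '0'; at [7:10] match "'7'", group 1 = '7'.
With a single group, `findall` returns only what that group captured — 2 items.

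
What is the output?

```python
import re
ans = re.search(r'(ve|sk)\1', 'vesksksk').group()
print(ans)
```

sksk

A backreference is literal: `\1` must see the identical characters the first group matched.
`re.search` scans for the first position where the pattern succeeds.
The match spans [2:6] → 'sksk'.
Captured: group 1 = 'sk'.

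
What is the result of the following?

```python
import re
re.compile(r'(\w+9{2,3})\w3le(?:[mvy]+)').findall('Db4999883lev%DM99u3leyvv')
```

['DM99']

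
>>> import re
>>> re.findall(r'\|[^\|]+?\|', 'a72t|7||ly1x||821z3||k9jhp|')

['|7|', '|ly1x|', '|821z3|', '|k9jhp|']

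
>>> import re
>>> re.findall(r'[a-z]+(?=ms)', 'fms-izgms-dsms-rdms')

['f', 'izg', 'ds', 'rd']

The lookaround is zero-width — it requires the adjacent text to match without consuming it, so the asserted text isn't part of the match.
Scanning left to right: at [0:1] → 'f'; at [4:7] → 'izg'; at [10:12] → 'ds'; at [15:17] → 'rd'.
Since nothing is captured, `findall` lists the 4 matched substrings directly.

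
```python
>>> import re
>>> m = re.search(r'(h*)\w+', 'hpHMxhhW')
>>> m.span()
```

(0, 8)

The pattern matches zero or more of a literal 'h' (captured); then one or more of a word character.
Unlike `match`, `search` isn't anchored — it looks for the pattern anywhere in the string.
The match spans [0:8] → 'hpHMxhhW'.
Captured: group 1 = 'h'.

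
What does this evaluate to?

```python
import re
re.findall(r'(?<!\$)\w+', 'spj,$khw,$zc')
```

['spj', 'hw', 'c']

The negative lookahead/lookbehind blocks any match where the forbidden context is present.
Scanning left to right: at [0:3] → 'spj'; at [6:8] → 'hw'; at [11:12] → 'c'.
`findall` yields the raw match text (3 of them) because the pattern has no groups.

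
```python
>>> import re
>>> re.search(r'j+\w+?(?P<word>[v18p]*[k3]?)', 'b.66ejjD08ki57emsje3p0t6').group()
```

'jjD'

The pattern matches one or more of a literal 'j', then one or more of a word character (lazy); then zero or more of one of [v18p], then optionally one of [k3] (captured as 'word').
Lazy quantifiers expand one character at a time until the remainder of the pattern can match.
`search` walks the string left to right and returns the first match it finds.
The match spans [5:8] → 'jjD'.
Captured: group 1 = ''.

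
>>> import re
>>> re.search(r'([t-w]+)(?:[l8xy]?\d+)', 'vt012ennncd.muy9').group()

Pattern: one or more of a character in [t-w] (captured); then optionally one of [l8xy], then one or more of a digit (non-capturing group).
`search` walks the string left to right and returns the first match it finds.
The match spans [0:5] → 'vt012'.
Captured: group 1 = 'vt'.

'vt012'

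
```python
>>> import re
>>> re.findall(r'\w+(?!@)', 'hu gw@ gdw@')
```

['hu', 'g', 'gd']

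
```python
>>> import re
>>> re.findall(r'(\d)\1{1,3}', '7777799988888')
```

`\1` has to match the exact text group 1 already captured.
`findall` collects group 1 from each match (3 total).

['7', '9', '8']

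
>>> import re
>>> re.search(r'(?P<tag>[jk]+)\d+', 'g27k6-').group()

'k6'

The pattern matches one or more of one of [jk] (captured as 'tag'); then one or more of a digit.
The match spans [3:5] → 'k6'.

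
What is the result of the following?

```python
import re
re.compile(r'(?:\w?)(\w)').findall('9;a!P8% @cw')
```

Pattern: optionally a word character (non-capturing group); then a word character (captured).
With a single group, `findall` returns only what that group captured — 4 items.

['9', 'a', '8', 'w']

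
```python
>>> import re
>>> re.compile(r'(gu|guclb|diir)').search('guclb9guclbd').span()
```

Branches in `(...|...)` are attempted left-to-right; the first branch that allows the whole pattern to succeed is taken.
The match spans [0:2] → 'gu'.

(0, 2)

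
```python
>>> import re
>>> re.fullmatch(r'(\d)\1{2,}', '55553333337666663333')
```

`fullmatch` succeeds only if the pattern covers the string from start to end.
Here the pattern can't cover the whole string, so the call returns None.

None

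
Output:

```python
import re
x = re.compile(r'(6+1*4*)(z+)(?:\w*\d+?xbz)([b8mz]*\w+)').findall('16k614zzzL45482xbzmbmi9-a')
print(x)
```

This matches one or more of a literal '6', then zero or more of a literal '1', then zero or more of the literal '4' (captured); then one or more of a literal 'z' (captured); then zero or more of a word character, then one or more of a digit (lazy), then the literal 'xbz' (non-capturing group); then zero or more of one of [b8mz], then one or more of a word character (captured).
Walking the string: at [3:23] match '614zzzL45482xbzmbmi9', groups = ('614', 'zzz', 'mbmi9').
With 3 capturing groups, `findall` returns a 3-tuple per match.

[('614', 'zzz', 'mbmi9')]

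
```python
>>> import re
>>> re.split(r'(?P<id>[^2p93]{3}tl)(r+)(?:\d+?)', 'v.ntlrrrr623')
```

The pattern matches exactly 3 of any character except [2p93], then the literal 'tl' (captured as 'id'); then one or more of a literal 'r' (captured); then one or more of a digit (lazy) (non-capturing group).
With the lazy modifier that quantifier settles for the fewest repetitions that let the rest of the pattern succeed (the atoms after it are unaffected and can still be greedy).
Matches to split on: at [0:10] → 'v.ntlrrrr6'.
`re.split` interleaves the captured-group text with the surrounding fragments.

['', 'v.ntl', 'rrrr', '23']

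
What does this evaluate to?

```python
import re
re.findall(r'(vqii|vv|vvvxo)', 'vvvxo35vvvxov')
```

['vv', 'vv']

Branches in `(...|...)` are attempted left-to-right; the first branch that allows the whole pattern to succeed is taken.
Walking the string: at [0:2] match 'vv', group 1 = 'vv'; at [7:9] match 'vv', group 1 = 'vv'.
With a single group, `findall` returns only what that group captured — 2 items.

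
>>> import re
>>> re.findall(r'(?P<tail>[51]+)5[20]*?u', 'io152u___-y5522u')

['1', '5']

Pattern: one or more of one of [51] (captured as 'tail'); then the literal '5', then zero or more of one of [20] (lazy), then a literal 'u'.
Walking the string: at [2:6] match '152u', group 1 = '1'; at [11:16] match '5522u', group 1 = '5'.
With a single group, `findall` returns only what that group captured — 2 items.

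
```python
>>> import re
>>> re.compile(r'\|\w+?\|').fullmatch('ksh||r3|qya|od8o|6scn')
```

`re.fullmatch` is like wrapping the pattern in `^…$` (in single-line mode).
Here the pattern can't cover the whole string, so the call returns None.

None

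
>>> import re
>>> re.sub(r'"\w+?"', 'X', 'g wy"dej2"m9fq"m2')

'g wyXm9fq"m2'

Every occurrence is swapped for 'X'.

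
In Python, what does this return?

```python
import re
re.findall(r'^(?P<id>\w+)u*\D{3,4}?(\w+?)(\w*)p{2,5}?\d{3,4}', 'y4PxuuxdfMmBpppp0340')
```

Pattern: anchored at the start of the string; then one or more of a word character (captured as 'id'); then zero or more of the literal 'u', then 3 to 4 of a non-digit (lazy); then one or more of a word character (lazy) (captured); then zero or more of a word character (captured); then 2 to 5 of a literal 'p' (lazy), then 3 to 4 of a digit.
Matches: at [0:20] match 'y4PxuuxdfMmBpppp0340', groups = ('y4PxuuxdfM', 'p', '').
Multiple groups make `findall` return tuples — one 3-tuple for the one match.

[('y4PxuuxdfM', 'p', '')]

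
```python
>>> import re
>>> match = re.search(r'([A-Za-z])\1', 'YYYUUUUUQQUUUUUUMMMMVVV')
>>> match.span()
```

(0, 2)

The backreference `\1` re-matches whatever the first group consumed, character for character.
The match spans [0:2] → 'YY'.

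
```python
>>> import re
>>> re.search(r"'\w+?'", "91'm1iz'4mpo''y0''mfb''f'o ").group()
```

"'m1iz'"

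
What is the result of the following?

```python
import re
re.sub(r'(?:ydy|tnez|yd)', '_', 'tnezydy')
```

Alternation isn't longest-match — the leftmost alternative that fits at this position is chosen.
Matches: at [0:4] → 'tnez'; at [4:7] → 'ydy'.
Every occurrence is swapped for '_'.

'__'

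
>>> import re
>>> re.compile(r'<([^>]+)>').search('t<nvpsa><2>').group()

'<nvpsa>'

The match spans [1:8] → '<nvpsa>'.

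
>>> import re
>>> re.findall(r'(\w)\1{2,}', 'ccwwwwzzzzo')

A backreference is literal: `\1` must see the identical characters the first group matched.
Matches: at [2:6] match 'wwww', group 1 = 'w'; at [6:10] match 'zzzz', group 1 = 'z'.
`findall` collects group 1 from each match (2 total).

['w', 'z']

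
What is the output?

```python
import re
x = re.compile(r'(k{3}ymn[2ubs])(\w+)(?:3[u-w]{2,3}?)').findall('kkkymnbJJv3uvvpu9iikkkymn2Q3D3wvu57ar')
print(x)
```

[('kkkymnb', 'JJv3uvvpu9iikkkymn2Q3D')]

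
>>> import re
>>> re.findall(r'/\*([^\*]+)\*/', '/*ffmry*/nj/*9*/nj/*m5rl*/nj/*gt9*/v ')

Scanning left to right: at [0:9] match '/*ffmry*/', group 1 = 'ffmry'; at [11:16] match '/*9*/', group 1 = '9'; at [18:26] match '/*m5rl*/', group 1 = 'm5rl'; at [28:35] match '/*gt9*/', group 1 = 'gt9'.
One capturing group, so `findall` returns just the captured substring from each match — 4 in all.

['ffmry', '9', 'm5rl', 'gt9']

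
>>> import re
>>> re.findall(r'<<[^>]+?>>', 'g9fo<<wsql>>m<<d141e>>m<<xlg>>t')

`findall` yields the raw match text (3 of them) because the pattern has no groups.

['<<wsql>>', '<<d141e>>', '<<xlg>>']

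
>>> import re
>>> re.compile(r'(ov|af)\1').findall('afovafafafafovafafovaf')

['af', 'af', 'af']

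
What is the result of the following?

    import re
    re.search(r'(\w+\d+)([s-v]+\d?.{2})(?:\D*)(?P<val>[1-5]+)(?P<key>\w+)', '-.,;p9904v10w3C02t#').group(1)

'p9904'

The match spans [4:18] → 'p9904v10w3C02t'.
Captured: group 1 = 'p9904', group 2 = 'v10w', group 3 = '3', group 4 = 'C02t'.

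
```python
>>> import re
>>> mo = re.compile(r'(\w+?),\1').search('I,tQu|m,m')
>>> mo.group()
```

'm,m'

`\1` has to match the exact text group 1 already captured.
Unlike `match`, `search` isn't anchored — it looks for the pattern anywhere in the string.
The match spans [6:9] → 'm,m'.
Captured: group 1 = 'm'.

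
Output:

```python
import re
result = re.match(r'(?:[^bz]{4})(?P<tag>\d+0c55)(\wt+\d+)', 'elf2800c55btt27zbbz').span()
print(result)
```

This matches exactly 4 of any character except [bz] (non-capturing group); then one or more of a digit, then the literal '0c', then the literal '55' (captured as 'tag'); then a word character, then one or more of the literal 't', then one or more of a digit (captured).
With `match`, the pattern is implicitly anchored at the beginning.
The match spans [0:15] → 'elf2800c55btt27'.
Captured: group 1 = '800c55', group 2 = 'btt27'.

(0, 15)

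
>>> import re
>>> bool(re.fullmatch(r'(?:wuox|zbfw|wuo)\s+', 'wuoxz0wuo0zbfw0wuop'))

`re.fullmatch` requires the pattern to consume the entire string.
Here the pattern can't cover the whole string, so the call returns None, and `bool(None)` is False.

False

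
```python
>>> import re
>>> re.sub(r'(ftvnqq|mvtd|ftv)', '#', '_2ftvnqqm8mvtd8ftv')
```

'_2#m8#8#'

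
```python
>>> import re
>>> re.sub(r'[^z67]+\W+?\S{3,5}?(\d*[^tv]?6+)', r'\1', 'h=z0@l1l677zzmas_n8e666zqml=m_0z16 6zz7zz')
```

'1l677zzmas_n8e666z16 6zz7zz'

A `+?`/`*?`/`{m,n}?` starts at its minimum and grows only as far as needed for what follows to match.
Each match is replaced using the text its own group 1 captured.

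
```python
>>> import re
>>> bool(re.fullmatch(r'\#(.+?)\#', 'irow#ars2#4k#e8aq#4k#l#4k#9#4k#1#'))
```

`fullmatch` succeeds only if the pattern covers the string from start to end.
Here there's no way to consume every character, so the call returns None, and `bool(None)` is False.

False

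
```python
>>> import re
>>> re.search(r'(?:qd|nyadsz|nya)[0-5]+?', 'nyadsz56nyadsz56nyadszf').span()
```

(0, 7)

The match spans [0:7] → 'nyadsz5'.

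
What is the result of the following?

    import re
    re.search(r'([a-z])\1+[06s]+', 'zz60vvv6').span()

`\1` has to match the exact text group 1 already captured.
`re.search` tries every starting position until one works.
The match spans [0:4] → 'zz60'.
Captured: group 1 = 'z'.

(0, 4)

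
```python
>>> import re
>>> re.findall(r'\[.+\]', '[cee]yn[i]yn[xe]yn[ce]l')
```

With no groups in the pattern, `findall` gives back each whole match — 1 here.

['[cee]yn[i]yn[xe]yn[ce]']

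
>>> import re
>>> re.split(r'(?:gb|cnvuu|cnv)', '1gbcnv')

Matches to split on: at [1:3] → 'gb'; at [3:6] → 'cnv'.
The string is cut at each match, leaving 3 pieces.

['1', '', '']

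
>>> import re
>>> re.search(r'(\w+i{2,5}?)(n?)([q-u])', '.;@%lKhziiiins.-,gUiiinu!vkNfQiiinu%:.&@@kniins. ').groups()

This matches one or more of a word character, then 2 to 5 of the literal 'i' (lazy) (captured); then optionally a literal 'n' (captured); then a character in [q-u] (captured).
`re.search` scans for the first position where the pattern succeeds.
The match spans [4:14] → 'lKhziiiins'.
Captured: group 1 = 'lKhziiii', group 2 = 'n', group 3 = 's'.

('lKhziiii', 'n', 's')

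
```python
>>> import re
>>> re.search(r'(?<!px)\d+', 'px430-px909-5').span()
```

The negative lookaround is zero-width — it rules out positions where the adjacent text would match, without consuming anything.
Unlike `match`, `search` isn't anchored — it looks for the pattern anywhere in the string.
The match spans [3:5] → '30'.

(3, 5)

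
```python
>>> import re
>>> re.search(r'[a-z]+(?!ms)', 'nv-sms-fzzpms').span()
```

(0, 2)

The negative lookaround is zero-width — it rules out positions where the adjacent text would match, without consuming anything.
`search` walks the string left to right and returns the first match it finds.
The match spans [0:2] → 'nv'.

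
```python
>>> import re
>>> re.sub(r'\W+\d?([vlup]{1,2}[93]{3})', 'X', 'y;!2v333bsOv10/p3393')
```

'yXbsOv10X3'

Every occurrence is swapped for 'X'.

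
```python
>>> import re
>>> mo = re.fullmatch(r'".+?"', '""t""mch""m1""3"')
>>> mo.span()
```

(0, 16)

`re.fullmatch` is like wrapping the pattern in `^…$` (in single-line mode).
The match spans [0:16] → '""t""mch""m1""3"'.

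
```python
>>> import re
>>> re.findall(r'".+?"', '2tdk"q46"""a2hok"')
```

['"q46"', '""a2hok"']

The `?` after the quantifier makes it lazy — it takes as little as possible before letting the rest of the pattern try.
Walking the string: at [4:9] → '"q46"'; at [9:17] → '""a2hok"'.
With no groups in the pattern, `findall` gives back each whole match — 2 here.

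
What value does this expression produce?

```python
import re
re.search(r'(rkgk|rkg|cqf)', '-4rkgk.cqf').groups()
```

Alternation isn't longest-match — the leftmost alternative that fits at this position is chosen.
`re.search` tries every starting position until one works.
The match spans [2:6] → 'rkgk'.
Captured: group 1 = 'rkgk'.

('rkgk',)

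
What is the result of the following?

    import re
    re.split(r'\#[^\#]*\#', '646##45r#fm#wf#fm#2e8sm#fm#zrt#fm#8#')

['646', '45r', 'wf', '2e8sm', 'zrt', '8#']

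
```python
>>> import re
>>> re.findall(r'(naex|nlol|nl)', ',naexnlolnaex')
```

['naex', 'nlol', 'naex']

Alternation isn't longest-match — the leftmost alternative that fits at this position is chosen.
`findall` collects group 1 from each match (3 total).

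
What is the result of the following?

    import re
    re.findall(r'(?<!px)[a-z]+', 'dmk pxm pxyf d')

['dmk', 'pxm', 'pxyf', 'd']

The negative lookaround is zero-width — it rules out positions where the adjacent text would match, without consuming anything.
Matches: at [0:3] → 'dmk'; at [4:7] → 'pxm'; at [8:12] → 'pxyf'; at [13:14] → 'd'.
Since nothing is captured, `findall` lists the 4 matched substrings directly.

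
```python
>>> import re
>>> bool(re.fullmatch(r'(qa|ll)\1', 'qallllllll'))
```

`fullmatch` succeeds only if the pattern covers the string from start to end.
Here there's no way to consume every character, so the call returns None, and `bool(None)` is False.

False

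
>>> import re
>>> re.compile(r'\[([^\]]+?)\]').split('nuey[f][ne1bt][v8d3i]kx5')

['nuey', 'f', '', 'ne1bt', '', 'v8d3i', 'kx5']

Matches to split on: at [4:7] → '[f]'; at [7:14] → '[ne1bt]'; at [14:21] → '[v8d3i]'.
With a capturing group present, the delimiter's captured portion is kept in the result list.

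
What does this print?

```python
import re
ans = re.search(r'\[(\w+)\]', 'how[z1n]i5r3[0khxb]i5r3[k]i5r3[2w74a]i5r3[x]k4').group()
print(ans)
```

`re.search` scans for the first position where the pattern succeeds.
The match spans [3:8] → '[z1n]'.
Captured: group 1 = 'z1n'.

[z1n]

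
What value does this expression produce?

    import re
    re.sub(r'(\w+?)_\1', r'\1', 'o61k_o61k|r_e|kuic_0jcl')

The backreference `\1` re-matches whatever the first group consumed, character for character.
Matches: at [0:9] → 'o61k_o61k'.
Each match is replaced using the text its own group 1 captured.

'o61k|r_e|kuic_0jcl'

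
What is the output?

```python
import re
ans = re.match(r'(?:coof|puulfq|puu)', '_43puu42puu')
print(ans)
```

None

`match` is anchored at position 0; if the pattern doesn't fit there, it returns None.
Here position 0 doesn't satisfy it, so the call returns None.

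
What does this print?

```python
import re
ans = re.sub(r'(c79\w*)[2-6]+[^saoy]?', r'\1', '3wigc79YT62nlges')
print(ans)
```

3wigc79YT6lges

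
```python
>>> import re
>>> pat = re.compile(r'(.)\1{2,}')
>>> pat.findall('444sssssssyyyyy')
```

['4', 's', 'y']

A backreference is literal: `\1` must see the identical characters the first group matched.
Matches: at [0:3] match '444', group 1 = '4'; at [3:10] match 'sssssss', group 1 = 's'; at [10:15] match 'yyyyy', group 1 = 'y'.
`findall` collects group 1 from each match (3 total).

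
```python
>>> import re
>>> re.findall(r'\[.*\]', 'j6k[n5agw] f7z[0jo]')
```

['[n5agw] f7z[0jo]']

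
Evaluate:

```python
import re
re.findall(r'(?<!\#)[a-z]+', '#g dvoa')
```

`(?!…)`/`(?<!…)` only lets a position through if the neighbouring text does NOT match; no characters are consumed.
Since nothing is captured, `findall` lists the 1 matched substring directly.

['dvoa']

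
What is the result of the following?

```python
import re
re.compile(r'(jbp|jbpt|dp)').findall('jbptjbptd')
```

The regex engine tests alternatives in the order written; an earlier branch that matches wins even if a later one would match more.
Matches: at [0:3] match 'jbp', group 1 = 'jbp'; at [4:7] match 'jbp', group 1 = 'jbp'.
`findall` collects group 1 from each match (2 total).

['jbp', 'jbp']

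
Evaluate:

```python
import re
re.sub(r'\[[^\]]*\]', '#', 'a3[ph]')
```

'a3#'

Matches: at [2:6] → '[ph]'.
Each match is replaced by '#'.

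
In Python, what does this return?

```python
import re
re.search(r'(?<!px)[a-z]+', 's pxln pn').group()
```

`(?!…)`/`(?<!…)` only lets a position through if the neighbouring text does NOT match; no characters are consumed.
`search` walks the string left to right and returns the first match it finds.
The match spans [0:1] → 's'.

's'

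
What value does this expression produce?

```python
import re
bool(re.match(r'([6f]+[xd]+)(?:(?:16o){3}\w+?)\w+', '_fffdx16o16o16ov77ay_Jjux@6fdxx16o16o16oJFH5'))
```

False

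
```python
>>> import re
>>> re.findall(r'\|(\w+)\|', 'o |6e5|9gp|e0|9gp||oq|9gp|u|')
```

['6e5', 'e0', 'oq', 'u']

Matches: at [2:7] match '|6e5|', group 1 = '6e5'; at [10:14] match '|e0|', group 1 = 'e0'; at [18:22] match '|oq|', group 1 = 'oq'; at [25:28] match '|u|', group 1 = 'u'.
With a single group, `findall` returns only what that group captured — 4 items.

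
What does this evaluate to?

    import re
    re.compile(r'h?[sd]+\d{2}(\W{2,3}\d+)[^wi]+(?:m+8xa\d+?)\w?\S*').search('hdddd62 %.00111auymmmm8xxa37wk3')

None

Pattern: optionally the literal 'h', then one or more of one of [sd], then exactly 2 of a digit; then 2 to 3 of a non-word character, then one or more of a digit (captured); then one or more of any character except [wi]; then one or more of a literal 'm', then the literal '8xa', then one or more of a digit (lazy) (non-capturing group); then optionally a word character, then zero or more of a non-whitespace character.
Unlike `match`, `search` isn't anchored — it looks for the pattern anywhere in the string.
Here the pattern never matches, so the call returns None.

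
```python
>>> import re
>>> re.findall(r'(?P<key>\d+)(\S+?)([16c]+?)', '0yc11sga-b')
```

3 groups means the one result is a tuple of 3 captured strings — 1 here.

[('0', 'y', 'c')]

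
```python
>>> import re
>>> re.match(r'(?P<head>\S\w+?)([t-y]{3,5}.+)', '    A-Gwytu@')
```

None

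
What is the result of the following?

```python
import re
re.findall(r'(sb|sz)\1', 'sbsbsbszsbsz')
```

['sb']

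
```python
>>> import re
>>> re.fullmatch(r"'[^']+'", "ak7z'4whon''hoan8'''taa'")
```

None

`re.fullmatch` is like wrapping the pattern in `^…$` (in single-line mode).
Here the string isn't matched end-to-end, so the call returns None.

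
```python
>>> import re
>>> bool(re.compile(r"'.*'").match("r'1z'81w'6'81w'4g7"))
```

False

`re.match` only tries the pattern at the start of the string.
Here position 0 doesn't satisfy it, so the call returns None, and `bool(None)` is False.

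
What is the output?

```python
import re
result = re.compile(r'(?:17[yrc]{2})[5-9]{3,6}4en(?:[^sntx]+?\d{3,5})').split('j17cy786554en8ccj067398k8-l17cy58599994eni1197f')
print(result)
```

['j', '8k8-l17cy58599994eni1197f']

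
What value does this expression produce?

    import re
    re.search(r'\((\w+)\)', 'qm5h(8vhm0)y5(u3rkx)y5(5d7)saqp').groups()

('8vhm0',)

The match spans [4:11] → '(8vhm0)'.
Captured: group 1 = '8vhm0'.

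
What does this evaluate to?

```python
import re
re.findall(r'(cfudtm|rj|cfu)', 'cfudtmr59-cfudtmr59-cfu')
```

['cfudtm', 'cfudtm', 'cfu']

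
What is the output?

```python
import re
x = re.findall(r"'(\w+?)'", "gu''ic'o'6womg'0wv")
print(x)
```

['ic', '6womg']

Matches: at [3:7] match "'ic'", group 1 = 'ic'; at [8:15] match "'6womg'", group 1 = '6womg'.
`findall` collects group 1 from each match (2 total).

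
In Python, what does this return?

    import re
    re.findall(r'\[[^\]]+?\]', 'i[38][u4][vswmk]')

Scanning left to right: at [1:5] → '[38]'; at [5:9] → '[u4]'; at [9:16] → '[vswmk]'.
No capturing groups, so `findall` returns the 3 full match strings.

['[38]', '[u4]', '[vswmk]']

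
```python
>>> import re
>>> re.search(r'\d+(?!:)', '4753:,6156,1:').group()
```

Because the assertion is negative and zero-width, positions next to the forbidden text are skipped.
The match spans [0:3] → '475'.

'475'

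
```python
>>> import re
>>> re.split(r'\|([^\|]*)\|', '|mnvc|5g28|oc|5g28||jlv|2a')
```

['', 'mnvc', '5g28', 'oc', '5g28', '', 'jlv|2a']

Matches to split on: at [0:6] → '|mnvc|'; at [10:14] → '|oc|'; at [18:20] → '||'.
`re.split` interleaves the captured-group text with the surrounding fragments.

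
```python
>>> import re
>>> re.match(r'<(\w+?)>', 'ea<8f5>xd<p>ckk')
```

None

`re.match` won't scan ahead — the pattern has to work from the very first character.
Here the pattern fails at index 0, so the call returns None.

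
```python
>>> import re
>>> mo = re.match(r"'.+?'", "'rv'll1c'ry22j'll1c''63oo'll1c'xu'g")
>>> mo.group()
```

"'rv'"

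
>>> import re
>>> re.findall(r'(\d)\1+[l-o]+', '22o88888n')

['2', '8']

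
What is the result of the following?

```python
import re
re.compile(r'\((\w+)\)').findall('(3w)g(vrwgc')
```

['3w']

Matches: at [0:4] match '(3w)', group 1 = '3w'.
With a single group, `findall` returns only what that group captured — 1 item.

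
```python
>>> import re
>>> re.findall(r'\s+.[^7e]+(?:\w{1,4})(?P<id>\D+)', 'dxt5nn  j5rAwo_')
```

['_']

With a single group, `findall` returns only what that group captured — 1 item.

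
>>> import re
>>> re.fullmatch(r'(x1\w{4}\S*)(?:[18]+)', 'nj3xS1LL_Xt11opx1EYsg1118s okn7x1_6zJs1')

This matches the literal 'x1', then exactly 4 of a word character, then zero or more of a non-whitespace character (captured); then one or more of one of [18] (non-capturing group).
`fullmatch` succeeds only if the pattern covers the string from start to end.
Here the pattern can't cover the whole string, so the call returns None.

None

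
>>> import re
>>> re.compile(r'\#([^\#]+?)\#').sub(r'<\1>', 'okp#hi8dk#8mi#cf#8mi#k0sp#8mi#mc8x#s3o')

'okp<hi8dk>8mi<cf>8mi<k0sp>8mi<mc8x>s3o'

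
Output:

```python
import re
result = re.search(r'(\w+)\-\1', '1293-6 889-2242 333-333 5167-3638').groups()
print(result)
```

('333',)

`\1` is not a pattern — it's the concrete string captured by group 1, re-applied verbatim.
`search` walks the string left to right and returns the first match it finds.
The match spans [16:23] → '333-333'.
Captured: group 1 = '333'.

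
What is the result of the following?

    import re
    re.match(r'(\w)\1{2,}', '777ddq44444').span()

(0, 3)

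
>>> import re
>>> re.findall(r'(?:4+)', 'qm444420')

['4444']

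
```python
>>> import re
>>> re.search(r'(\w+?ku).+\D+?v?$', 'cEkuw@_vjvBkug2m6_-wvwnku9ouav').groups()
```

('cEku',)

This matches one or more of a word character (lazy), then the literal 'ku' (captured); then one or more of any character, then one or more of a non-digit (lazy), then optionally a literal 'v'; then anchored at the end.
`re.search` tries every starting position until one works.
The match spans [0:30] → 'cEkuw@_vjvBkug2m6_-wvwnku9ouav'.
Captured: group 1 = 'cEku'.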